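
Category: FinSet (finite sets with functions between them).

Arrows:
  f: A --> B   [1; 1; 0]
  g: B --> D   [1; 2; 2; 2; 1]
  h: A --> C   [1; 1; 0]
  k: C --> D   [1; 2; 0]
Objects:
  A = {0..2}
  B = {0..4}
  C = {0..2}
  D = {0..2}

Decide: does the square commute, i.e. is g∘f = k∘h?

1) trace f;g:
  0 f-->1 g-->2
  1 f-->1 g-->2
  2 f-->0 g-->1
  composite₁ = [2; 2; 1]
2) trace h;k:
  0 h-->1 k-->2
  1 h-->1 k-->2
  2 h-->0 k-->1
  composite₂ = [2; 2; 1]
Equal? same morphism ✓

Answer: COMMUTES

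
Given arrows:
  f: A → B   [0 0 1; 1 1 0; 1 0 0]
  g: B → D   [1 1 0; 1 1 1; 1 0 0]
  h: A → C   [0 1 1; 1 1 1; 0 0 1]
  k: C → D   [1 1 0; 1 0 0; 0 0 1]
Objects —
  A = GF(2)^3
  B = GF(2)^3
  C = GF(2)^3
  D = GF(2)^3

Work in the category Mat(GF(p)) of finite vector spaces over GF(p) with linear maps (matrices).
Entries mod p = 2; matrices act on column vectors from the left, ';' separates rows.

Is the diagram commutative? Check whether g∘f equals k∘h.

Answer: DOES NOT COMMUTE

Derivation:
1) trace f;g:
  e0=[1,0,0] f→[0,1,1] g→[1,0,0]
  e1=[0,1,0] f→[0,1,0] g→[1,1,0]
  e2=[0,0,1] f→[1,0,0] g→[1,1,1]
  composite₁ = [1 1 1; 0 1 1; 0 0 1]
2) trace h;k:
  e0=[1,0,0] h→[0,1,0] k→[1,0,0]
  e1=[0,1,0] h→[1,1,0] k→[0,1,0]
  e2=[0,0,1] h→[1,1,1] k→[0,1,1]
  composite₂ = [1 0 0; 0 1 1; 0 0 1]
Equal? differ; not commutative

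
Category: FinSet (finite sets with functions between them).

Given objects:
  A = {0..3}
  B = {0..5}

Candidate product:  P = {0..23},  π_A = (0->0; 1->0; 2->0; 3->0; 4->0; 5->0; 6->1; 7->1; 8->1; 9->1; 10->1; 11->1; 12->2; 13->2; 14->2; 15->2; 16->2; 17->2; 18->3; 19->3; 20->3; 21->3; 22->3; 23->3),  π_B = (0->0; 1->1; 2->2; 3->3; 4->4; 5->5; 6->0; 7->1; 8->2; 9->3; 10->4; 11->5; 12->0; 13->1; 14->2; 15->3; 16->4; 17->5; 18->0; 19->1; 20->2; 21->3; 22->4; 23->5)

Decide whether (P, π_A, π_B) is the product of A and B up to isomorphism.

Answer: VALID PRODUCT

Trace:
|A|·|B| = 4·6 = 24;  |P| = 24
Check the pairing map k ↦ (π_A(k), π_B(k)):
  0 -> (0,0)
  1 -> (0,1)
  2 -> (0,2)
  3 -> (0,3)
  4 -> (0,4)
  5 -> (0,5)
  6 -> (1,0)
  7 -> (1,1)
  8 -> (1,2)
  9 -> (1,3)
  10 -> (1,4)
  11 -> (1,5)
  12 -> (2,0)
  13 -> (2,1)
  14 -> (2,2)
  15 -> (2,3)
  16 -> (2,4)
  17 -> (2,5)
  18 -> (3,0)
  19 -> (3,1)
  20 -> (3,2)
  21 -> (3,3)
  22 -> (3,4)
  23 -> (3,5)
distinct pairs in image: 24 / 24 needed
  → bijection onto A×B; projections well-typed.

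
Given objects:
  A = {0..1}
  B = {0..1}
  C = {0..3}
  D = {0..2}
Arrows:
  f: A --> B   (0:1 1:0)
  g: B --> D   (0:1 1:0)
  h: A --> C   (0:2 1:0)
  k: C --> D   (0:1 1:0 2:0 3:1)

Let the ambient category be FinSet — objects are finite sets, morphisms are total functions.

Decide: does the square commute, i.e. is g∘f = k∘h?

Answer: COMMUTES

Derivation:
1) trace f;g:
  0 f-->1 g-->0
  1 f-->0 g-->1
  ⟦path⟧₁ = (0:0 1:1)
2) trace h;k:
  0 h-->2 k-->0
  1 h-->0 k-->1
  ⟦path⟧₂ = (0:0 1:1)
Equal? same morphism ✓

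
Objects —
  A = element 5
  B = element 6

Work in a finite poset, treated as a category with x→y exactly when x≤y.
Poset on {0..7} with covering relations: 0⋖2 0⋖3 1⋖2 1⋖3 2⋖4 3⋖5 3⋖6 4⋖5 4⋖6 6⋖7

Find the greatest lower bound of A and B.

Lower bounds of A=5 and B=6: {0,1,2,3,4}
  maximal lower bounds 3 and 4 are incomparable: neither 3<=4 nor 4<=3
→ no greatest lower bound exists

Answer: NO MEET EXISTS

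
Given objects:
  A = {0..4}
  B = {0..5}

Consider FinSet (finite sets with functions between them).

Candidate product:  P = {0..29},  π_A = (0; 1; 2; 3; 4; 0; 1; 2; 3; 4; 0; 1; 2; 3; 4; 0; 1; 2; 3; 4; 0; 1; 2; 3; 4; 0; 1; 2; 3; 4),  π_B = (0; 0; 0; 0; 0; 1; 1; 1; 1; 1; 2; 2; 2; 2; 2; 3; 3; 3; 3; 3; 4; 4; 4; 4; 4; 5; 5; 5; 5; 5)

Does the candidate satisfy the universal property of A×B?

Answer: VALID PRODUCT

Derivation:
|A|·|B| = 5·6 = 30;  |P| = 30
Check the pairing map k ↦ (π_A(k), π_B(k)):
  0 ↦ (0,0)
  1 ↦ (1,0)
  2 ↦ (2,0)
  3 ↦ (3,0)
  4 ↦ (4,0)
  5 ↦ (0,1)
  6 ↦ (1,1)
  7 ↦ (2,1)
  8 ↦ (3,1)
  9 ↦ (4,1)
  10 ↦ (0,2)
  11 ↦ (1,2)
  12 ↦ (2,2)
  13 ↦ (3,2)
  14 ↦ (4,2)
  15 ↦ (0,3)
  16 ↦ (1,3)
  17 ↦ (2,3)
  18 ↦ (3,3)
  19 ↦ (4,3)
  20 ↦ (0,4)
  21 ↦ (1,4)
  22 ↦ (2,4)
  23 ↦ (3,4)
  24 ↦ (4,4)
  25 ↦ (0,5)
  26 ↦ (1,5)
  27 ↦ (2,5)
  28 ↦ (3,5)
  29 ↦ (4,5)
distinct pairs in image: 30 / 30 needed
  → bijection onto A×B; projections well-typed.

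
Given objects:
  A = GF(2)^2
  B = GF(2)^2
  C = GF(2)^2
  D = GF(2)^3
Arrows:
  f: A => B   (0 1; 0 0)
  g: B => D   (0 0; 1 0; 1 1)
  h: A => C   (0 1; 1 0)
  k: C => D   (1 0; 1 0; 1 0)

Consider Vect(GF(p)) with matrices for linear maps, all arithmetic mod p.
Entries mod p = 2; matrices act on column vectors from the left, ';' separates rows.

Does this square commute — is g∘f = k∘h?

Path 1 = f;g:
  e0=⟨1,0⟩ f=>⟨0,0⟩ g=>⟨0,0,0⟩
  e1=⟨0,1⟩ f=>⟨1,0⟩ g=>⟨0,1,1⟩
  ⟦path⟧₁ = (0 0; 0 1; 0 1)
Path 2 = h;k:
  e0=⟨1,0⟩ h=>⟨0,1⟩ k=>⟨0,0,0⟩
  e1=⟨0,1⟩ h=>⟨1,0⟩ k=>⟨1,1,1⟩
  ⟦path⟧₂ = (0 1; 0 1; 0 1)
Equal? NO — does not commute

Answer: DOES NOT COMMUTE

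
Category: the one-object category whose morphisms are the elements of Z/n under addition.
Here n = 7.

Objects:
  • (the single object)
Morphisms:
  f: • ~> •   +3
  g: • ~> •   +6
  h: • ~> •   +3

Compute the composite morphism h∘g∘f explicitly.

  0 +3≡3 +6≡2 +3≡5  (mod 7)
result: +5

Answer: +5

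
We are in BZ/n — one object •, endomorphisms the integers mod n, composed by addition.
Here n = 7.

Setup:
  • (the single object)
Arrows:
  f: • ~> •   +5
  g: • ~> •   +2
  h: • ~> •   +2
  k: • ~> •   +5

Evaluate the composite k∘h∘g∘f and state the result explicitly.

  0 +5≡5 +2≡0 +2≡2 +5≡0  (mod 7)
result: +0

Answer: +0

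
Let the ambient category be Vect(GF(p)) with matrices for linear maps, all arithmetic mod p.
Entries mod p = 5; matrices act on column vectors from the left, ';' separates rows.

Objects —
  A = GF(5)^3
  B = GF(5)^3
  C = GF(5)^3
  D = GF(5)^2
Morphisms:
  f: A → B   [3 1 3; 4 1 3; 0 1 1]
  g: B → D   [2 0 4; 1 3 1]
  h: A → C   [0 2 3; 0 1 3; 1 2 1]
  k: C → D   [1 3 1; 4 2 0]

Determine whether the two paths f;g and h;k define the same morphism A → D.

Path 1 = f;g:
  e0=⟨1,0,0⟩ f→⟨3,4,0⟩ g→⟨1,0⟩
  e1=⟨0,1,0⟩ f→⟨1,1,1⟩ g→⟨1,0⟩
  e2=⟨0,0,1⟩ f→⟨3,3,1⟩ g→⟨0,3⟩
  ⟦path⟧₁ = [1 1 0; 0 0 3]
Path 2 = h;k:
  e0=⟨1,0,0⟩ h→⟨0,0,1⟩ k→⟨1,0⟩
  e1=⟨0,1,0⟩ h→⟨2,1,2⟩ k→⟨2,0⟩
  e2=⟨0,0,1⟩ h→⟨3,3,1⟩ k→⟨3,3⟩
  ⟦path⟧₂ = [1 2 3; 0 0 3]
Equal? NO — does not commute

Answer: DOES NOT COMMUTE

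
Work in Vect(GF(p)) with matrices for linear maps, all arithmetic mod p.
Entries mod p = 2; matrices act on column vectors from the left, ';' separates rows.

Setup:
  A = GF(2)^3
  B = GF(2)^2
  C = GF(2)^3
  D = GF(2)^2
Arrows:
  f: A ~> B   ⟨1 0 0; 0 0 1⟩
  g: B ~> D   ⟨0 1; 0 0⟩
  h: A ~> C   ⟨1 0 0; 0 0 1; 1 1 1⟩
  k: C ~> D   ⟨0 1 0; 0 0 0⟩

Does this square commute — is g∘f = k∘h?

Answer: COMMUTES

Trace:
Along f;g (path 1):
  e0=[1,0,0] f~>[1,0] g~>[0,0]
  e1=[0,1,0] f~>[0,0] g~>[0,0]
  e2=[0,0,1] f~>[0,1] g~>[1,0]
  ⟦path⟧₁ = ⟨0 0 1; 0 0 0⟩
Along h;k (path 2):
  e0=[1,0,0] h~>[1,0,1] k~>[0,0]
  e1=[0,1,0] h~>[0,0,1] k~>[0,0]
  e2=[0,0,1] h~>[0,1,1] k~>[1,0]
  ⟦path⟧₂ = ⟨0 0 1; 0 0 0⟩
Equal? same morphism ✓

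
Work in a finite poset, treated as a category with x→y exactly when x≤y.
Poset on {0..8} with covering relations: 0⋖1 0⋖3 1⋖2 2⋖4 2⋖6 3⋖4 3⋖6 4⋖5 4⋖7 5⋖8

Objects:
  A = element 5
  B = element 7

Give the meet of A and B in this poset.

Answer: A∧B = 4

Trace:
{x : x≤A ∧ x≤B} = {0,1,2,3,4}  (A=5, B=7)
  0 ≤ 4
  1 ≤ 4
  2 ≤ 4
  3 ≤ 4
  4 ≤ 4
glb = 4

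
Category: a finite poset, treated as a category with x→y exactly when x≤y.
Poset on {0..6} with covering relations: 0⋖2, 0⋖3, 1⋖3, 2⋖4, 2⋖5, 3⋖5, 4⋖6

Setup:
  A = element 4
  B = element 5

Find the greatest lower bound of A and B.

Lower bounds of A=4 and B=5: {0,2}
  0 <= 2
  2 <= 2
glb = 2

Answer: A∧B = 2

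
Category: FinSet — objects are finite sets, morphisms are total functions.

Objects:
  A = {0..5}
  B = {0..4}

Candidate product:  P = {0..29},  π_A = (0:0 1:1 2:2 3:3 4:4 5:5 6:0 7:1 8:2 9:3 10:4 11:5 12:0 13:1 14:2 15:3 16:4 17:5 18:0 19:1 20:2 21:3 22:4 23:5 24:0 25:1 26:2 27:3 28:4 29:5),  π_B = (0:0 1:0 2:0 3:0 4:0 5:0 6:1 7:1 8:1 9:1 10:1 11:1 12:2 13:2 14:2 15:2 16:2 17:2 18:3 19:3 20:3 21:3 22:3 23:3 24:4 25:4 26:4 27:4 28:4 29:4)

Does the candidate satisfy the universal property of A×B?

|A|·|B| = 6·5 = 30;  |P| = 30
Check the pairing map k ↦ (π_A(k), π_B(k)):
  0 : (0,0)
  1 : (1,0)
  2 : (2,0)
  3 : (3,0)
  4 : (4,0)
  5 : (5,0)
  6 : (0,1)
  7 : (1,1)
  8 : (2,1)
  9 : (3,1)
  10 : (4,1)
  11 : (5,1)
  12 : (0,2)
  13 : (1,2)
  14 : (2,2)
  15 : (3,2)
  16 : (4,2)
  17 : (5,2)
  18 : (0,3)
  19 : (1,3)
  20 : (2,3)
  21 : (3,3)
  22 : (4,3)
  23 : (5,3)
  24 : (0,4)
  25 : (1,4)
  26 : (2,4)
  27 : (3,4)
  28 : (4,4)
  29 : (5,4)
distinct pairs in image: 30 / 30 needed
  → bijection onto A×B; projections well-typed.

Answer: VALID PRODUCT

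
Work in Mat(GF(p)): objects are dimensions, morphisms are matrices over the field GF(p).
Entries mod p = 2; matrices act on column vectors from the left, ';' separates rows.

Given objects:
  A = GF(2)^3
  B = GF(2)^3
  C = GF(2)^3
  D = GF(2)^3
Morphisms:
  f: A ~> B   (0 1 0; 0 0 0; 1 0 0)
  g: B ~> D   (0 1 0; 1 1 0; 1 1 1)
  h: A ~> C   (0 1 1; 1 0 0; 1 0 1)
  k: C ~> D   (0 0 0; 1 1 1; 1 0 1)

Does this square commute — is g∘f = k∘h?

Path 1 = f;g:
  e0=⟨1,0,0⟩ f~>⟨0,0,1⟩ g~>⟨0,0,1⟩
  e1=⟨0,1,0⟩ f~>⟨1,0,0⟩ g~>⟨0,1,1⟩
  e2=⟨0,0,1⟩ f~>⟨0,0,0⟩ g~>⟨0,0,0⟩
  ⟦path⟧₁ = (0 0 0; 0 1 0; 1 1 0)
Path 2 = h;k:
  e0=⟨1,0,0⟩ h~>⟨0,1,1⟩ k~>⟨0,0,1⟩
  e1=⟨0,1,0⟩ h~>⟨1,0,0⟩ k~>⟨0,1,1⟩
  e2=⟨0,0,1⟩ h~>⟨1,0,1⟩ k~>⟨0,0,0⟩
  ⟦path⟧₂ = (0 0 0; 0 1 0; 1 1 0)
Equal? equal; square commutes

Answer: COMMUTES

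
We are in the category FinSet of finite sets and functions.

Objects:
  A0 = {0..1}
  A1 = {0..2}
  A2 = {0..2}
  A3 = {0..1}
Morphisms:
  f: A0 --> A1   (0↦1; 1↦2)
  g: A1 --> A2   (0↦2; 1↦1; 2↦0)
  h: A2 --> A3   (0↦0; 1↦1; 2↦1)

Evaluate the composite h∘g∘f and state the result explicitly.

  0 f-->1 g-->1 h-->1
  1 f-->2 g-->0 h-->0
result: (0↦1; 1↦0)

Answer: (0↦1; 1↦0)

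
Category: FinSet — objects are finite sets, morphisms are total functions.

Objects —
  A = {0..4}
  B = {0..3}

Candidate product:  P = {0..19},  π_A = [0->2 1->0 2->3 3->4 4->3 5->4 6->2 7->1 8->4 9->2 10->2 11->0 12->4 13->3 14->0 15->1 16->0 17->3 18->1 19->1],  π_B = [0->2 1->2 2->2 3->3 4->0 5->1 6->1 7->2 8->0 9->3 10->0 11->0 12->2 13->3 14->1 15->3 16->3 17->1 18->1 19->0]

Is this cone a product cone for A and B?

Answer: VALID PRODUCT

Derivation:
|A|·|B| = 5·4 = 20;  |P| = 20
Check the pairing map k ↦ (π_A(k), π_B(k)):
  0 -> (2,2)
  1 -> (0,2)
  2 -> (3,2)
  3 -> (4,3)
  4 -> (3,0)
  5 -> (4,1)
  6 -> (2,1)
  7 -> (1,2)
  8 -> (4,0)
  9 -> (2,3)
  10 -> (2,0)
  11 -> (0,0)
  12 -> (4,2)
  13 -> (3,3)
  14 -> (0,1)
  15 -> (1,3)
  16 -> (0,3)
  17 -> (3,1)
  18 -> (1,1)
  19 -> (1,0)
distinct pairs in image: 20 / 20 needed
  → bijection onto A×B; projections well-typed.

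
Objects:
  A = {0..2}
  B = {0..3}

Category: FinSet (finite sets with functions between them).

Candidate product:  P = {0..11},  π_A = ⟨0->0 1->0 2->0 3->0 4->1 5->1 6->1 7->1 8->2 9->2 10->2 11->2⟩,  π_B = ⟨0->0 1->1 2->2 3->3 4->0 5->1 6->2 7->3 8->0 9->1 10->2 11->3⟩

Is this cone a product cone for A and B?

Answer: VALID PRODUCT

Derivation:
|A|·|B| = 3·4 = 12;  |P| = 12
Check the pairing map k ↦ (π_A(k), π_B(k)):
  0 -> (0,0)
  1 -> (0,1)
  2 -> (0,2)
  3 -> (0,3)
  4 -> (1,0)
  5 -> (1,1)
  6 -> (1,2)
  7 -> (1,3)
  8 -> (2,0)
  9 -> (2,1)
  10 -> (2,2)
  11 -> (2,3)
distinct pairs in image: 12 / 12 needed
  → bijection onto A×B; projections well-typed.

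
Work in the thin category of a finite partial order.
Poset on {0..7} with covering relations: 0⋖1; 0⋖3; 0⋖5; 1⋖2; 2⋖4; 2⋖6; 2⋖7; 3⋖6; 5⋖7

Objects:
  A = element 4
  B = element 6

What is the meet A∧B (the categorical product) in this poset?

Answer: A∧B = 2

Trace:
Common predecessors of 4,6: {0,1,2}
  0 ≤ 2
  1 ≤ 2
  2 ≤ 2
glb = 2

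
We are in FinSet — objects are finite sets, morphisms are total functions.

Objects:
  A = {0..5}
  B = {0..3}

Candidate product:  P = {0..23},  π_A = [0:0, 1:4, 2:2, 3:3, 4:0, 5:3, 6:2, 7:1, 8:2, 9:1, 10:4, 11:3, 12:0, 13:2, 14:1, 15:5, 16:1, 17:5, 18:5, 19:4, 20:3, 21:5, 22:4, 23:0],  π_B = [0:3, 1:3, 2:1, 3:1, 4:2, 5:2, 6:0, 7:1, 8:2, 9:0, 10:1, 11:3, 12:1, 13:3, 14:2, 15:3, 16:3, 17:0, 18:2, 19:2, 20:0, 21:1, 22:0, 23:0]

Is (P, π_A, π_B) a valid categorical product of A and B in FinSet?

Answer: VALID PRODUCT

Trace:
|A|·|B| = 6·4 = 24;  |P| = 24
Check the pairing map k ↦ (π_A(k), π_B(k)):
  0 : (0,3)
  1 : (4,3)
  2 : (2,1)
  3 : (3,1)
  4 : (0,2)
  5 : (3,2)
  6 : (2,0)
  7 : (1,1)
  8 : (2,2)
  9 : (1,0)
  10 : (4,1)
  11 : (3,3)
  12 : (0,1)
  13 : (2,3)
  14 : (1,2)
  15 : (5,3)
  16 : (1,3)
  17 : (5,0)
  18 : (5,2)
  19 : (4,2)
  20 : (3,0)
  21 : (5,1)
  22 : (4,0)
  23 : (0,0)
distinct pairs in image: 24 / 24 needed
  → bijection onto A×B; projections well-typed.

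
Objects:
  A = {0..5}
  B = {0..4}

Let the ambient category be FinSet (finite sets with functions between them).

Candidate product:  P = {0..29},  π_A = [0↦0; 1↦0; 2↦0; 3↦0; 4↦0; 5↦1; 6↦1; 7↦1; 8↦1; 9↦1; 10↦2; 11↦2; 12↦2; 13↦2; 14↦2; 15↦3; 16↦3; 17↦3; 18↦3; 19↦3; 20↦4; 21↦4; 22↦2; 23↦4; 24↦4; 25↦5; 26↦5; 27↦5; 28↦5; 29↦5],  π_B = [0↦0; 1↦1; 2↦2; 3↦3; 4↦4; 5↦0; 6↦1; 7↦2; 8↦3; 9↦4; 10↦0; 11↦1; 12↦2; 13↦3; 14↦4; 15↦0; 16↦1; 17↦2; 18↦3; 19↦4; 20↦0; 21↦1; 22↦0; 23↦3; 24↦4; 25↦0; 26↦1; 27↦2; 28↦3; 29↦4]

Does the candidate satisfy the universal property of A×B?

|A|·|B| = 6·5 = 30;  |P| = 30
Check the pairing map k ↦ (π_A(k), π_B(k)):
  0 ↦ (0,0)
  1 ↦ (0,1)
  2 ↦ (0,2)
  3 ↦ (0,3)
  4 ↦ (0,4)
  5 ↦ (1,0)
  6 ↦ (1,1)
  7 ↦ (1,2)
  8 ↦ (1,3)
  9 ↦ (1,4)
  10 ↦ (2,0)
  11 ↦ (2,1)
  12 ↦ (2,2)
  13 ↦ (2,3)
  14 ↦ (2,4)
  15 ↦ (3,0)
  16 ↦ (3,1)
  17 ↦ (3,2)
  18 ↦ (3,3)
  19 ↦ (3,4)
  20 ↦ (4,0)
  21 ↦ (4,1)
  22 ↦ (2,0)  ✗ repeats pair of k=10
  23 ↦ (4,3)
  24 ↦ (4,4)
  25 ↦ (5,0)
  26 ↦ (5,1)
  27 ↦ (5,2)
  28 ↦ (5,3)
  29 ↦ (5,4)
distinct pairs in image: 29 / 30 needed
  → (2,0) hit at k=10 and k=22

Answer: NOT A VALID PRODUCT — duplicate pair at indices 10,22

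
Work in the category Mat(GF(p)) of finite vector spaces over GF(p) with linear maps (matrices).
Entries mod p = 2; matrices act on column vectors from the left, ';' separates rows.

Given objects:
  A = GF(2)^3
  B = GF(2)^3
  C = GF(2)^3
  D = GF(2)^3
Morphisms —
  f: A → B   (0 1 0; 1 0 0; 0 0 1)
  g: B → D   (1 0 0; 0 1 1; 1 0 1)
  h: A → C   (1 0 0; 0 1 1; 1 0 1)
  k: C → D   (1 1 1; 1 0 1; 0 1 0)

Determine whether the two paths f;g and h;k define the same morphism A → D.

Answer: DOES NOT COMMUTE

Work:
Along f;g (path 1):
  e0=[1,0,0] f→[0,1,0] g→[0,1,0]
  e1=[0,1,0] f→[1,0,0] g→[1,0,1]
  e2=[0,0,1] f→[0,0,1] g→[0,1,1]
  result₁ = (0 1 0; 1 0 1; 0 1 1)
Along h;k (path 2):
  e0=[1,0,0] h→[1,0,1] k→[0,0,0]
  e1=[0,1,0] h→[0,1,0] k→[1,0,1]
  e2=[0,0,1] h→[0,1,1] k→[0,1,1]
  result₂ = (0 1 0; 0 0 1; 0 1 1)
Equal? differ; not commutative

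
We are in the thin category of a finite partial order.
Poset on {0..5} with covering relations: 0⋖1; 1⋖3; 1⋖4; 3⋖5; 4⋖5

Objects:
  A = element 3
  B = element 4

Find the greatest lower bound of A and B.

Lower bounds of A=3 and B=4: {0,1}
  0 ≤ 1
  1 ≤ 1
glb = 1

Answer: A∧B = 1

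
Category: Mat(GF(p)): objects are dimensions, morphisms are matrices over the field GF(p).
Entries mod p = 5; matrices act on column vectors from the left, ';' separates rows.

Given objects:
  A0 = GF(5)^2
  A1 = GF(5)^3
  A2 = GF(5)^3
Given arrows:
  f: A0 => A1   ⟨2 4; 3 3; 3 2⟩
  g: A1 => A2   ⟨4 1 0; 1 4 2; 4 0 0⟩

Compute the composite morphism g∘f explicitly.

  e0=⟨1,0⟩ f=>⟨2,3,3⟩ g=>⟨1,0,3⟩
  e1=⟨0,1⟩ f=>⟨4,3,2⟩ g=>⟨4,0,1⟩
⟦path⟧: ⟨1 4; 0 0; 3 1⟩

Answer: ⟨1 4; 0 0; 3 1⟩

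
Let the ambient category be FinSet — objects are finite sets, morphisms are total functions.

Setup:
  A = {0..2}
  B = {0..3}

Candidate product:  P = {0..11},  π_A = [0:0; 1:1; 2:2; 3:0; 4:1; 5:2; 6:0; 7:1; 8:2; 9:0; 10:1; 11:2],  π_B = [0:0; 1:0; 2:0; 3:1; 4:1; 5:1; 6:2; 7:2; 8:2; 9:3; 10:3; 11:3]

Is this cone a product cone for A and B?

Answer: VALID PRODUCT

Work:
|A|·|B| = 3·4 = 12;  |P| = 12
Check the pairing map k ↦ (π_A(k), π_B(k)):
  0 : (0,0)
  1 : (1,0)
  2 : (2,0)
  3 : (0,1)
  4 : (1,1)
  5 : (2,1)
  6 : (0,2)
  7 : (1,2)
  8 : (2,2)
  9 : (0,3)
  10 : (1,3)
  11 : (2,3)
distinct pairs in image: 12 / 12 needed
  → bijection onto A×B; projections well-typed.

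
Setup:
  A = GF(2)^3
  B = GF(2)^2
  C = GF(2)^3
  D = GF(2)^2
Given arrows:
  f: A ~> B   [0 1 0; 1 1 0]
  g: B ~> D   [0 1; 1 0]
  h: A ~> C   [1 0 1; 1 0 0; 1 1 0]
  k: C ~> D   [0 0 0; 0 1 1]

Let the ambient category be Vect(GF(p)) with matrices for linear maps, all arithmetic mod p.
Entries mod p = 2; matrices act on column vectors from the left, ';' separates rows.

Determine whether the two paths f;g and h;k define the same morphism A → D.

1) trace f;g:
  e0=(1,0,0) f~>(0,1) g~>(1,0)
  e1=(0,1,0) f~>(1,1) g~>(1,1)
  e2=(0,0,1) f~>(0,0) g~>(0,0)
  composite₁ = [1 1 0; 0 1 0]
2) trace h;k:
  e0=(1,0,0) h~>(1,1,1) k~>(0,0)
  e1=(0,1,0) h~>(0,0,1) k~>(0,1)
  e2=(0,0,1) h~>(1,0,0) k~>(0,0)
  composite₂ = [0 0 0; 0 1 0]
Equal? differ; not commutative

Answer: DOES NOT COMMUTE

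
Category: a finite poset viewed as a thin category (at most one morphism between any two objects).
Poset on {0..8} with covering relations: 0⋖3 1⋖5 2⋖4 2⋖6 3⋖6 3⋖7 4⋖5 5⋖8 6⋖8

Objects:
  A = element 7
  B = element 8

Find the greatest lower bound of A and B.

Answer: A∧B = 3

Work:
{x : x<=A ∧ x<=B} = {0,3}  (A=7, B=8)
  0 <= 3
  3 <= 3
glb = 3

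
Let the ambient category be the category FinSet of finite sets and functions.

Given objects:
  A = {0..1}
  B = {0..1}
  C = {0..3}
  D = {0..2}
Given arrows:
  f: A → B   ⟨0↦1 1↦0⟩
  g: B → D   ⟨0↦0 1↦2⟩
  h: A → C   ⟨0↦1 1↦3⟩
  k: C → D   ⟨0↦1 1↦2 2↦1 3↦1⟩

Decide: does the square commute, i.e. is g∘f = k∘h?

1) trace f;g:
  0 f→1 g→2
  1 f→0 g→0
  ⟦path⟧₁ = ⟨0↦2 1↦0⟩
2) trace h;k:
  0 h→1 k→2
  1 h→3 k→1
  ⟦path⟧₂ = ⟨0↦2 1↦1⟩
Equal? differ; not commutative

Answer: DOES NOT COMMUTE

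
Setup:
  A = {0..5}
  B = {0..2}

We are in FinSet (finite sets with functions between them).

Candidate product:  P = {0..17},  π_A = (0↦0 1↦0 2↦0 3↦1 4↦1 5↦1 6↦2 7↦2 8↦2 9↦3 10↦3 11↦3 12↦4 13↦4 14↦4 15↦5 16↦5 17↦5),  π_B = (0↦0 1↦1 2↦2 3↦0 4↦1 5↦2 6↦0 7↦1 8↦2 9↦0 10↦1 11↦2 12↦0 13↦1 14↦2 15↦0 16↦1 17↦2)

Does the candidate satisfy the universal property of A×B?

|A|·|B| = 6·3 = 18;  |P| = 18
Check the pairing map k ↦ (π_A(k), π_B(k)):
  0 ↦ (0,0)
  1 ↦ (0,1)
  2 ↦ (0,2)
  3 ↦ (1,0)
  4 ↦ (1,1)
  5 ↦ (1,2)
  6 ↦ (2,0)
  7 ↦ (2,1)
  8 ↦ (2,2)
  9 ↦ (3,0)
  10 ↦ (3,1)
  11 ↦ (3,2)
  12 ↦ (4,0)
  13 ↦ (4,1)
  14 ↦ (4,2)
  15 ↦ (5,0)
  16 ↦ (5,1)
  17 ↦ (5,2)
distinct pairs in image: 18 / 18 needed
  → bijection onto A×B; projections well-typed.

Answer: VALID PRODUCT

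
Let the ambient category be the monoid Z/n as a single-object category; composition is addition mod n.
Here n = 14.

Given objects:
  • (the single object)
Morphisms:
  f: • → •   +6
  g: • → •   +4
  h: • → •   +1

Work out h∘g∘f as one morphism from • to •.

Answer: +11

Trace:
  0 +6≡6 +4≡10 +1≡11  (mod 14)
⟦path⟧: +11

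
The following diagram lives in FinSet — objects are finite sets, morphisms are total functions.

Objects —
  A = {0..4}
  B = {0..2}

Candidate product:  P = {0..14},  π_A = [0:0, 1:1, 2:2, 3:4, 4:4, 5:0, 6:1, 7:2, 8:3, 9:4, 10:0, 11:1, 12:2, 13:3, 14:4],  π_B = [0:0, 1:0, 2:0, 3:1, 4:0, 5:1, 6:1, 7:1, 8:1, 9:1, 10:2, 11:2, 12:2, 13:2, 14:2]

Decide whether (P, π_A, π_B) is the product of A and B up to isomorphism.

Answer: NOT A VALID PRODUCT — duplicate pair at indices 9,3

Work:
|A|·|B| = 5·3 = 15;  |P| = 15
Check the pairing map k ↦ (π_A(k), π_B(k)):
  0 : (0,0)
  1 : (1,0)
  2 : (2,0)
  3 : (4,1)
  4 : (4,0)
  5 : (0,1)
  6 : (1,1)
  7 : (2,1)
  8 : (3,1)
  9 : (4,1)  ✗ repeats pair of k=3
  10 : (0,2)
  11 : (1,2)
  12 : (2,2)
  13 : (3,2)
  14 : (4,2)
distinct pairs in image: 14 / 15 needed
  → (4,1) hit at k=3 and k=9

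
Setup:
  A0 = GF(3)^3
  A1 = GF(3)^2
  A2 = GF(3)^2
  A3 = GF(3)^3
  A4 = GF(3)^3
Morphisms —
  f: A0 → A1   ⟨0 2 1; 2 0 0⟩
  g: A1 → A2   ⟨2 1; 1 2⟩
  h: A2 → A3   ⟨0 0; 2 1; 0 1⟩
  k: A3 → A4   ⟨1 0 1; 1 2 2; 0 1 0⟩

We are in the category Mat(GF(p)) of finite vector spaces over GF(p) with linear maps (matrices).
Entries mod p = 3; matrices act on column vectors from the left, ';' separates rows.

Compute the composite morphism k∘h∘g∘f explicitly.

  e0=(1,0,0) f→(0,2) g→(2,1) h→(0,2,1) k→(1,0,2)
  e1=(0,1,0) f→(2,0) g→(1,2) h→(0,1,2) k→(2,0,1)
  e2=(0,0,1) f→(1,0) g→(2,1) h→(0,2,1) k→(1,0,2)
composite: ⟨1 2 1; 0 0 0; 2 1 2⟩

Answer: ⟨1 2 1; 0 0 0; 2 1 2⟩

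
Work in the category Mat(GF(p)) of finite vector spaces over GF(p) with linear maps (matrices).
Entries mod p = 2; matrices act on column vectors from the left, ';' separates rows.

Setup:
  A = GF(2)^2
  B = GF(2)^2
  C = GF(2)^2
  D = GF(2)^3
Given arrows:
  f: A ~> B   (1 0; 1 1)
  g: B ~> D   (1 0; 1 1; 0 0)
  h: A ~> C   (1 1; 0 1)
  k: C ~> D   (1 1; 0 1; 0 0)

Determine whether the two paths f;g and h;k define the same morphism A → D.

Answer: COMMUTES

Work:
Path 1 = f;g:
  e0=[1,0] f~>[1,1] g~>[1,0,0]
  e1=[0,1] f~>[0,1] g~>[0,1,0]
  composite₁ = (1 0; 0 1; 0 0)
Path 2 = h;k:
  e0=[1,0] h~>[1,0] k~>[1,0,0]
  e1=[0,1] h~>[1,1] k~>[0,1,0]
  composite₂ = (1 0; 0 1; 0 0)
Equal? equal; square commutes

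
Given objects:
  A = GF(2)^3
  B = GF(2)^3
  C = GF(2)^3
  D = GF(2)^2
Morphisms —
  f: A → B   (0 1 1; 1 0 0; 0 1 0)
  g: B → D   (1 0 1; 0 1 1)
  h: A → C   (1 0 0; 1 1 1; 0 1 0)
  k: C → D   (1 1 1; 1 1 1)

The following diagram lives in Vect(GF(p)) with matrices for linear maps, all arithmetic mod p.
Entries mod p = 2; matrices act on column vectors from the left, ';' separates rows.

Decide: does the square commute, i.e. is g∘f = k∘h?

Along f;g (path 1):
  e0=(1,0,0) f→(0,1,0) g→(0,1)
  e1=(0,1,0) f→(1,0,1) g→(0,1)
  e2=(0,0,1) f→(1,0,0) g→(1,0)
  result₁ = (0 0 1; 1 1 0)
Along h;k (path 2):
  e0=(1,0,0) h→(1,1,0) k→(0,0)
  e1=(0,1,0) h→(0,1,1) k→(0,0)
  e2=(0,0,1) h→(0,1,0) k→(1,1)
  result₂ = (0 0 1; 0 0 1)
Equal? differ; not commutative

Answer: DOES NOT COMMUTE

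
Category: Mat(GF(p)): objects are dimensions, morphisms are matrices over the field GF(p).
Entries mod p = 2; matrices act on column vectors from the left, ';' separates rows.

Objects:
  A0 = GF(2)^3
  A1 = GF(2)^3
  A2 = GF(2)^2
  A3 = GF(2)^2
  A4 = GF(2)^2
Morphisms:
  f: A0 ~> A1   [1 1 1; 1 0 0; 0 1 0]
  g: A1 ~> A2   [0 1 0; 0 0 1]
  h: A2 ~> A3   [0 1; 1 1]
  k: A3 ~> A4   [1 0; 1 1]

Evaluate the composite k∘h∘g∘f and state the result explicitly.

Answer: [0 1 0; 1 0 0]

Derivation:
  e0=⟨1,0,0⟩ f~>⟨1,1,0⟩ g~>⟨1,0⟩ h~>⟨0,1⟩ k~>⟨0,1⟩
  e1=⟨0,1,0⟩ f~>⟨1,0,1⟩ g~>⟨0,1⟩ h~>⟨1,1⟩ k~>⟨1,0⟩
  e2=⟨0,0,1⟩ f~>⟨1,0,0⟩ g~>⟨0,0⟩ h~>⟨0,0⟩ k~>⟨0,0⟩
⟦path⟧: [0 1 0; 1 0 0]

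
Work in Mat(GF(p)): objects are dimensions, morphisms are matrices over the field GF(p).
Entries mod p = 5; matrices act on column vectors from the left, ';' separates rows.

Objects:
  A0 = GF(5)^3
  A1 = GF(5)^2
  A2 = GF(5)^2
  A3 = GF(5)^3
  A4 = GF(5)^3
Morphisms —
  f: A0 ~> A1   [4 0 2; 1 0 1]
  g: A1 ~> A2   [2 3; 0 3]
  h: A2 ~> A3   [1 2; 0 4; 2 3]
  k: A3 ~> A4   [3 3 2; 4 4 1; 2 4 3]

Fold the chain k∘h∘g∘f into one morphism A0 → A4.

Answer: [4 0 1; 2 0 3; 0 0 3]

Derivation:
  e0=(1,0,0) f~>(4,1) g~>(1,3) h~>(2,2,1) k~>(4,2,0)
  e1=(0,1,0) f~>(0,0) g~>(0,0) h~>(0,0,0) k~>(0,0,0)
  e2=(0,0,1) f~>(2,1) g~>(2,3) h~>(3,2,3) k~>(1,3,3)
composite: [4 0 1; 2 0 3; 0 0 3]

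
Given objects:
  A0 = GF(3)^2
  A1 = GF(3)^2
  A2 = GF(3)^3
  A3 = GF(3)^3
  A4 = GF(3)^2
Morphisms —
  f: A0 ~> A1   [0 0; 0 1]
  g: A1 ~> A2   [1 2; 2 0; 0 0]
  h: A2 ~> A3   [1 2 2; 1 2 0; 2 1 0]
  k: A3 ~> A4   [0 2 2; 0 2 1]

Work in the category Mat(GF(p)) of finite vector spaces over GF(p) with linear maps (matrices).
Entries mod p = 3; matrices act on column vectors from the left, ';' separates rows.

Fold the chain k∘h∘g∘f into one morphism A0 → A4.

Answer: [0 0; 0 2]

Work:
  e0=[1,0] f~>[0,0] g~>[0,0,0] h~>[0,0,0] k~>[0,0]
  e1=[0,1] f~>[0,1] g~>[2,0,0] h~>[2,2,1] k~>[0,2]
⟦path⟧: [0 0; 0 2]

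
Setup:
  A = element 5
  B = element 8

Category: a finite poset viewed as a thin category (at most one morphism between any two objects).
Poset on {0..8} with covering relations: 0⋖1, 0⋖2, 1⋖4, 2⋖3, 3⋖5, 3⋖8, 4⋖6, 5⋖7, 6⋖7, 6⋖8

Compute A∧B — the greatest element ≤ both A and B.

{x : x⊑A ∧ x⊑B} = {0,2,3}  (A=5, B=8)
  0 ⊑ 3
  2 ⊑ 3
  3 ⊑ 3
glb = 3

Answer: A∧B = 3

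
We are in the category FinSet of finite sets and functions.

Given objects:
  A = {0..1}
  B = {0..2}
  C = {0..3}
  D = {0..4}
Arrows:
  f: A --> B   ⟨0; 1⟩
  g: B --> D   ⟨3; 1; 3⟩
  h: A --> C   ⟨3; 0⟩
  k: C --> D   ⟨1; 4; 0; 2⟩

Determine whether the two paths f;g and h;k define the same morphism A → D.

Path 1 = f;g:
  0 f-->0 g-->3
  1 f-->1 g-->1
  result₁ = ⟨3; 1⟩
Path 2 = h;k:
  0 h-->3 k-->2
  1 h-->0 k-->1
  result₂ = ⟨2; 1⟩
Equal? distinct morphisms ✗

Answer: DOES NOT COMMUTE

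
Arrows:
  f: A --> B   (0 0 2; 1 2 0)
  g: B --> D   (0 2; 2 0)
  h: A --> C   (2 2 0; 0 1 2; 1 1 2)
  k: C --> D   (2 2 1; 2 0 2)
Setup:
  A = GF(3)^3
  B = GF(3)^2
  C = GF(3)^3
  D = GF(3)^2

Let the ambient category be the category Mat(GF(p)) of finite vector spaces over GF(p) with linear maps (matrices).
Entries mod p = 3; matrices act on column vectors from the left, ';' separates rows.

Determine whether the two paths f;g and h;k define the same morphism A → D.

1) trace f;g:
  e0=(1,0,0) f-->(0,1) g-->(2,0)
  e1=(0,1,0) f-->(0,2) g-->(1,0)
  e2=(0,0,1) f-->(2,0) g-->(0,1)
  result₁ = (2 1 0; 0 0 1)
2) trace h;k:
  e0=(1,0,0) h-->(2,0,1) k-->(2,0)
  e1=(0,1,0) h-->(2,1,1) k-->(1,0)
  e2=(0,0,1) h-->(0,2,2) k-->(0,1)
  result₂ = (2 1 0; 0 0 1)
Equal? YES — commutes

Answer: COMMUTES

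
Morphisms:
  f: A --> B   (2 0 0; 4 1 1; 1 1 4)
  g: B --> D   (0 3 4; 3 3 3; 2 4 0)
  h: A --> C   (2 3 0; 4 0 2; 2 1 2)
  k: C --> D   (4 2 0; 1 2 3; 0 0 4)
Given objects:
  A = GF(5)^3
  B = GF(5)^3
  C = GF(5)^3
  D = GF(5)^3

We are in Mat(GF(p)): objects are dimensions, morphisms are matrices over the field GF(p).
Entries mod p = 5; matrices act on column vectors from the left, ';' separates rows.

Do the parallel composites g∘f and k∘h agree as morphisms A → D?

1) trace f;g:
  e0=⟨1,0,0⟩ f-->⟨2,4,1⟩ g-->⟨1,1,0⟩
  e1=⟨0,1,0⟩ f-->⟨0,1,1⟩ g-->⟨2,1,4⟩
  e2=⟨0,0,1⟩ f-->⟨0,1,4⟩ g-->⟨4,0,4⟩
  ⟦path⟧₁ = (1 2 4; 1 1 0; 0 4 4)
2) trace h;k:
  e0=⟨1,0,0⟩ h-->⟨2,4,2⟩ k-->⟨1,1,3⟩
  e1=⟨0,1,0⟩ h-->⟨3,0,1⟩ k-->⟨2,1,4⟩
  e2=⟨0,0,1⟩ h-->⟨0,2,2⟩ k-->⟨4,0,3⟩
  ⟦path⟧₂ = (1 2 4; 1 1 0; 3 4 3)
Equal? distinct morphisms ✗

Answer: DOES NOT COMMUTE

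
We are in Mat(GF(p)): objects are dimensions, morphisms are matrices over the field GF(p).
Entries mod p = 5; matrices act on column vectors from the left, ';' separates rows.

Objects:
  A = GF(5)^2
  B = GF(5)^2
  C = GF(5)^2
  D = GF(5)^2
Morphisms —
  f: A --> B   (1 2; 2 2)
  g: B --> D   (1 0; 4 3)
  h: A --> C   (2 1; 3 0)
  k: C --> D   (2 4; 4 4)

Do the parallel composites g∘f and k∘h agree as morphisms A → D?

Answer: COMMUTES

Trace:
Path 1 = f;g:
  e0=(1,0) f-->(1,2) g-->(1,0)
  e1=(0,1) f-->(2,2) g-->(2,4)
  ⟦path⟧₁ = (1 2; 0 4)
Path 2 = h;k:
  e0=(1,0) h-->(2,3) k-->(1,0)
  e1=(0,1) h-->(1,0) k-->(2,4)
  ⟦path⟧₂ = (1 2; 0 4)
Equal? same morphism ✓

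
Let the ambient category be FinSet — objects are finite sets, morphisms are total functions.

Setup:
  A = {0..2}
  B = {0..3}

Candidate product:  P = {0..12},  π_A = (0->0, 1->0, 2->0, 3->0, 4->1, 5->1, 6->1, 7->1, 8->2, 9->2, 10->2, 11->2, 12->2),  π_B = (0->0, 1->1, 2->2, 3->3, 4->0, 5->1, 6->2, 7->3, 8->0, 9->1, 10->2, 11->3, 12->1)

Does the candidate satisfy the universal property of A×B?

Answer: NOT A VALID PRODUCT — |P|=13 ≠ |A|·|B|=12

Work:
|A|·|B| = 3·4 = 12;  |P| = 13
  → cardinalities differ; no bijection possible.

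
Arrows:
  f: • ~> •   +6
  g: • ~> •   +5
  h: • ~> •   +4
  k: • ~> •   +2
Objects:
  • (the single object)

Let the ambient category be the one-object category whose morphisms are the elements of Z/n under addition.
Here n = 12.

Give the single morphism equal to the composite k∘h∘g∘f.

Answer: +5

Work:
  0 +6≡6 +5≡11 +4≡3 +2≡5  (mod 12)
result: +5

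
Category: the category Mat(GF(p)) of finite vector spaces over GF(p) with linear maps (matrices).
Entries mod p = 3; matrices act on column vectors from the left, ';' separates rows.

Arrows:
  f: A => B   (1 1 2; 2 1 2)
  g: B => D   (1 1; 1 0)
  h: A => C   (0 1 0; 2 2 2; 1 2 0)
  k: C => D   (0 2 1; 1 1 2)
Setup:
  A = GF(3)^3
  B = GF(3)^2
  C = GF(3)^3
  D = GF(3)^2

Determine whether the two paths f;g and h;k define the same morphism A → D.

Answer: DOES NOT COMMUTE

Derivation:
Path 1 = f;g:
  e0=⟨1,0,0⟩ f=>⟨1,2⟩ g=>⟨0,1⟩
  e1=⟨0,1,0⟩ f=>⟨1,1⟩ g=>⟨2,1⟩
  e2=⟨0,0,1⟩ f=>⟨2,2⟩ g=>⟨1,2⟩
  composite₁ = (0 2 1; 1 1 2)
Path 2 = h;k:
  e0=⟨1,0,0⟩ h=>⟨0,2,1⟩ k=>⟨2,1⟩
  e1=⟨0,1,0⟩ h=>⟨1,2,2⟩ k=>⟨0,1⟩
  e2=⟨0,0,1⟩ h=>⟨0,2,0⟩ k=>⟨1,2⟩
  composite₂ = (2 0 1; 1 1 2)
Equal? differ; not commutative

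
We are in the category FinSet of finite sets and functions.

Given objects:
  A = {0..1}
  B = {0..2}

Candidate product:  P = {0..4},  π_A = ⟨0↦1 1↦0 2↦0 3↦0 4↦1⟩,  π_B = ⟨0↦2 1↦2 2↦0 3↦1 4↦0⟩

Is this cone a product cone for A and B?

Answer: NOT A VALID PRODUCT — |P|=5 ≠ |A|·|B|=6

Trace:
|A|·|B| = 2·3 = 6;  |P| = 5
  → cardinalities differ; no bijection possible.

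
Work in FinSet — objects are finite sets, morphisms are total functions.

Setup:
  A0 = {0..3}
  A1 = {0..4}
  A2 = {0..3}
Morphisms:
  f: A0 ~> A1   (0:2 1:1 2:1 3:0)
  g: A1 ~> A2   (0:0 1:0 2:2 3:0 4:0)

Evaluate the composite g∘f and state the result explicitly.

Answer: (0:2 1:0 2:0 3:0)

Work:
  0 f~>2 g~>2
  1 f~>1 g~>0
  2 f~>1 g~>0
  3 f~>0 g~>0
composite: (0:2 1:0 2:0 3:0)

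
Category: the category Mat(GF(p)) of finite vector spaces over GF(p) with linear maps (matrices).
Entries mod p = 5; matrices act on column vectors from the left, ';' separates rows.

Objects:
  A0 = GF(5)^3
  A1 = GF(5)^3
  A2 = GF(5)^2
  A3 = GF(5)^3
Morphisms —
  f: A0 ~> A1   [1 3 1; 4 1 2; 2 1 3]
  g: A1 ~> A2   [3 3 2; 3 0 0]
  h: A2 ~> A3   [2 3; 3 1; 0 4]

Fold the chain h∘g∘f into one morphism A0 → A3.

  e0=[1,0,0] f~>[1,4,2] g~>[4,3] h~>[2,0,2]
  e1=[0,1,0] f~>[3,1,1] g~>[4,4] h~>[0,1,1]
  e2=[0,0,1] f~>[1,2,3] g~>[0,3] h~>[4,3,2]
result: [2 0 4; 0 1 3; 2 1 2]

Answer: [2 0 4; 0 1 3; 2 1 2]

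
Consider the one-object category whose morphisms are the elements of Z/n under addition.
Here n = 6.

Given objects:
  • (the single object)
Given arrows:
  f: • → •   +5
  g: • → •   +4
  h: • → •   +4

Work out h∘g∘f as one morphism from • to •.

  0 +5≡5 +4≡3 +4≡1  (mod 6)
result: +1

Answer: +1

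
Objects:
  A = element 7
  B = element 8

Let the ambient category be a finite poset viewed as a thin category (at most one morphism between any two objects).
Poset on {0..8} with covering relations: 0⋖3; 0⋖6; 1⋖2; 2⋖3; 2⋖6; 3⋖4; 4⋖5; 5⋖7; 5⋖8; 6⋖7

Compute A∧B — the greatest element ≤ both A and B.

{x : x≤A ∧ x≤B} = {0,1,2,3,4,5}  (A=7, B=8)
  0 ≤ 5
  1 ≤ 5
  2 ≤ 5
  3 ≤ 5
  4 ≤ 5
  5 ≤ 5
glb = 5

Answer: A∧B = 5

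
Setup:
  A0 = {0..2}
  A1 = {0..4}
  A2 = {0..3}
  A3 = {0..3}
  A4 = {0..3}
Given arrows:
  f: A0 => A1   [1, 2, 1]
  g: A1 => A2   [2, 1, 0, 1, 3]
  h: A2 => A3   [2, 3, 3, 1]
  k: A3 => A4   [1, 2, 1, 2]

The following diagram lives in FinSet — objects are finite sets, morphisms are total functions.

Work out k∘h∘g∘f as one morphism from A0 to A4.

Answer: [2, 1, 2]

Derivation:
  0 f=>1 g=>1 h=>3 k=>2
  1 f=>2 g=>0 h=>2 k=>1
  2 f=>1 g=>1 h=>3 k=>2
⟦path⟧: [2, 1, 2]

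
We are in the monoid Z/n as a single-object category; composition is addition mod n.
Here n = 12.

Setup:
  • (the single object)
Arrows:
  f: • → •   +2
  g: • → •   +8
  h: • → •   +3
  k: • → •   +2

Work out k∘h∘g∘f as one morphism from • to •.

  0 +2≡2 +8≡10 +3≡1 +2≡3  (mod 12)
⟦path⟧: +3

Answer: +3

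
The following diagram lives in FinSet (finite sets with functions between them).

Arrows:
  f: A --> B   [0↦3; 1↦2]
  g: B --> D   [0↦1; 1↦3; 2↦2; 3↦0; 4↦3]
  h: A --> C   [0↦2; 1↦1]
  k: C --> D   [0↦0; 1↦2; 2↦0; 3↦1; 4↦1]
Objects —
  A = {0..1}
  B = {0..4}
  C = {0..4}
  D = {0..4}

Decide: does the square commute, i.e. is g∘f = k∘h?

Answer: COMMUTES

Work:
Path 1 = f;g:
  0 f-->3 g-->0
  1 f-->2 g-->2
  result₁ = [0↦0; 1↦2]
Path 2 = h;k:
  0 h-->2 k-->0
  1 h-->1 k-->2
  result₂ = [0↦0; 1↦2]
Equal? same morphism ✓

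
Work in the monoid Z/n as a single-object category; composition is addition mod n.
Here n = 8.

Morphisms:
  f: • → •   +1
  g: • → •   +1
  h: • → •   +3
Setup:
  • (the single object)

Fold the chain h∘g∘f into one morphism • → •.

Answer: +5

Derivation:
  0 +1≡1 +1≡2 +3≡5  (mod 8)
⟦path⟧: +5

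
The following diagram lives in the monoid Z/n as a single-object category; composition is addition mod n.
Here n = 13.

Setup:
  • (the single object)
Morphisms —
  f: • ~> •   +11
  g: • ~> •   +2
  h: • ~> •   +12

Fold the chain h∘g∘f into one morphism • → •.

  0 +11≡11 +2≡0 +12≡12  (mod 13)
result: +12

Answer: +12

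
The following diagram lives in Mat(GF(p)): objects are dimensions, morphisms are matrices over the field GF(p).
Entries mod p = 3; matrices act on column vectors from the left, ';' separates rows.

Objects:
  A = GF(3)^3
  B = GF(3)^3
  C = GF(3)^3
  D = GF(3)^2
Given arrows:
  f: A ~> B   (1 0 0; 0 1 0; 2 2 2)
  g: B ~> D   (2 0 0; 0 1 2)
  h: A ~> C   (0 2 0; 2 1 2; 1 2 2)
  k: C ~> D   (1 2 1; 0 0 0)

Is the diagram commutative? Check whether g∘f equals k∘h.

1) trace f;g:
  e0=⟨1,0,0⟩ f~>⟨1,0,2⟩ g~>⟨2,1⟩
  e1=⟨0,1,0⟩ f~>⟨0,1,2⟩ g~>⟨0,2⟩
  e2=⟨0,0,1⟩ f~>⟨0,0,2⟩ g~>⟨0,1⟩
  result₁ = (2 0 0; 1 2 1)
2) trace h;k:
  e0=⟨1,0,0⟩ h~>⟨0,2,1⟩ k~>⟨2,0⟩
  e1=⟨0,1,0⟩ h~>⟨2,1,2⟩ k~>⟨0,0⟩
  e2=⟨0,0,1⟩ h~>⟨0,2,2⟩ k~>⟨0,0⟩
  result₂ = (2 0 0; 0 0 0)
Equal? differ; not commutative

Answer: DOES NOT COMMUTE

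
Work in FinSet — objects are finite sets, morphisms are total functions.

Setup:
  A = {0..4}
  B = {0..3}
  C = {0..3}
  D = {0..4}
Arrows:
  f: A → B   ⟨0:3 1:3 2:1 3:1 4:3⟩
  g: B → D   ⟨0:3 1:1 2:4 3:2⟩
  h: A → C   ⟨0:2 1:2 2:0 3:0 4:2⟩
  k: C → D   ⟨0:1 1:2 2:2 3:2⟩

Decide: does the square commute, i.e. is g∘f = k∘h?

Answer: COMMUTES

Trace:
Along f;g (path 1):
  0 f→3 g→2
  1 f→3 g→2
  2 f→1 g→1
  3 f→1 g→1
  4 f→3 g→2
  result₁ = ⟨0:2 1:2 2:1 3:1 4:2⟩
Along h;k (path 2):
  0 h→2 k→2
  1 h→2 k→2
  2 h→0 k→1
  3 h→0 k→1
  4 h→2 k→2
  result₂ = ⟨0:2 1:2 2:1 3:1 4:2⟩
Equal? equal; square commutes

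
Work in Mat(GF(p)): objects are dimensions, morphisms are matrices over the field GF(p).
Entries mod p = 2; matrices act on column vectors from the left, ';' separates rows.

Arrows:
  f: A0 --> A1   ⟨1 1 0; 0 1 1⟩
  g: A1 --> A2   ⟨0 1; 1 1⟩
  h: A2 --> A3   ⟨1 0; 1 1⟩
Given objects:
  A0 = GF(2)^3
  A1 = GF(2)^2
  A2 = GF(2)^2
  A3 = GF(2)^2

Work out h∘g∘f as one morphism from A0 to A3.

Answer: ⟨0 1 1; 1 1 0⟩

Trace:
  e0=⟨1,0,0⟩ f-->⟨1,0⟩ g-->⟨0,1⟩ h-->⟨0,1⟩
  e1=⟨0,1,0⟩ f-->⟨1,1⟩ g-->⟨1,0⟩ h-->⟨1,1⟩
  e2=⟨0,0,1⟩ f-->⟨0,1⟩ g-->⟨1,1⟩ h-->⟨1,0⟩
result: ⟨0 1 1; 1 1 0⟩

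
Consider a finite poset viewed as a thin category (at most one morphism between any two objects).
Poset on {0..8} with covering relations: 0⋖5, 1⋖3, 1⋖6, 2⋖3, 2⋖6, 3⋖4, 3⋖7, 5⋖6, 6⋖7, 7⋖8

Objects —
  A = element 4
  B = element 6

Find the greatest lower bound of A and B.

Answer: NO MEET EXISTS

Trace:
Common predecessors of 4,6: {1,2}
  maximal lower bounds 1 and 2 are incomparable: neither 1≤2 nor 2≤1
→ no greatest lower bound exists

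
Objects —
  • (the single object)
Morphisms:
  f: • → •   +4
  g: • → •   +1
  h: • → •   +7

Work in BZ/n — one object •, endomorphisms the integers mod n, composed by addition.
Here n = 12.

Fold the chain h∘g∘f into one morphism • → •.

  0 +4≡4 +1≡5 +7≡0  (mod 12)
composite: +0

Answer: +0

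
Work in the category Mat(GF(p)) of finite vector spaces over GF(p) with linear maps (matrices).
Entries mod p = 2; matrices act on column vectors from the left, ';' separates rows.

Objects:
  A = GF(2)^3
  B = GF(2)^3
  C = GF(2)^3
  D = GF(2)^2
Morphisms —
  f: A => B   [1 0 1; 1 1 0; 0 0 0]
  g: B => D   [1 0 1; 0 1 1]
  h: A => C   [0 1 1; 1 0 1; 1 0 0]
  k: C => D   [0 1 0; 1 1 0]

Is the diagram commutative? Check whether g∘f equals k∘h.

1) trace f;g:
  e0=[1,0,0] f=>[1,1,0] g=>[1,1]
  e1=[0,1,0] f=>[0,1,0] g=>[0,1]
  e2=[0,0,1] f=>[1,0,0] g=>[1,0]
  ⟦path⟧₁ = [1 0 1; 1 1 0]
2) trace h;k:
  e0=[1,0,0] h=>[0,1,1] k=>[1,1]
  e1=[0,1,0] h=>[1,0,0] k=>[0,1]
  e2=[0,0,1] h=>[1,1,0] k=>[1,0]
  ⟦path⟧₂ = [1 0 1; 1 1 0]
Equal? same morphism ✓

Answer: COMMUTES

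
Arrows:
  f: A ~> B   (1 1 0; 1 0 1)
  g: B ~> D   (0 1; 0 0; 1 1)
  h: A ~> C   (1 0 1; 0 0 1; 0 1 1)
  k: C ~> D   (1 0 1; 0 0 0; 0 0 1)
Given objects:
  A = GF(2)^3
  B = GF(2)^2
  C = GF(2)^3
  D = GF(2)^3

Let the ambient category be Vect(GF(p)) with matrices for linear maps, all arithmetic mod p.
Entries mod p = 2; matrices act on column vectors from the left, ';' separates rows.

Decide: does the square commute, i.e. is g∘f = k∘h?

Answer: DOES NOT COMMUTE

Trace:
Along f;g (path 1):
  e0=[1,0,0] f~>[1,1] g~>[1,0,0]
  e1=[0,1,0] f~>[1,0] g~>[0,0,1]
  e2=[0,0,1] f~>[0,1] g~>[1,0,1]
  ⟦path⟧₁ = (1 0 1; 0 0 0; 0 1 1)
Along h;k (path 2):
  e0=[1,0,0] h~>[1,0,0] k~>[1,0,0]
  e1=[0,1,0] h~>[0,0,1] k~>[1,0,1]
  e2=[0,0,1] h~>[1,1,1] k~>[0,0,1]
  ⟦path⟧₂ = (1 1 0; 0 0 0; 0 1 1)
Equal? NO — does not commute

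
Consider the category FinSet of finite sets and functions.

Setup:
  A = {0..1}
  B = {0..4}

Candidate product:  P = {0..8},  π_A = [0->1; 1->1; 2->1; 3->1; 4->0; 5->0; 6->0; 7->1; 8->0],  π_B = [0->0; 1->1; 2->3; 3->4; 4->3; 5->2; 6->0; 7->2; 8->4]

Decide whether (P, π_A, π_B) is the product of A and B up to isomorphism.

|A|·|B| = 2·5 = 10;  |P| = 9
  → cardinalities differ; no bijection possible.

Answer: NOT A VALID PRODUCT — |P|=9 ≠ |A|·|B|=10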